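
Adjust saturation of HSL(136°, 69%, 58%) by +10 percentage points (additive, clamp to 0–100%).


Original S = 69%
Adjustment = +10 percentage points
New S = 69 + (10) = 79
Clamp to [0, 100] → 79
= HSL(136°, 79%, 58%)


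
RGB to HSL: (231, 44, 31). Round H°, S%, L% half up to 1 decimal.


Normalize: R'=231/255≈0.9059, G'=44/255≈0.1725, B'=31/255≈0.1216
Max=231/255, Min=31/255, Δ=Max-Min=200/255
L = (Max+Min)/2 = (231+31)/510 = 262/510 = 0.51372… → L = 51.4%
L > 0.5 → S = Δ/(2-Max-Min) = 200/(510-231-31) = 200/248 = 0.80645… → S = 80.6%
(the 1/255 factors cancel in S and H, so raw channel differences can be used)
Max is R' → H = 60 × (((G-B)/Δ) mod 6) = 60 × (((44-31)/200) mod 6)
  13/200 = 0.065
  H = 60 × 0.065 = 3.9° → H = 3.9°
= HSL(3.9°, 80.6%, 51.4%)


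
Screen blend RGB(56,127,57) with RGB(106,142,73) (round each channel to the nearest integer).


Screen: C = 255 - (255-A)×(255-B)/255, rounded to nearest integer
R: 255 - (255-56)×(255-106)/255 = 255 - 29651/255 ≈ 255 - 116.278 = 138.722 → 139
G: 255 - (255-127)×(255-142)/255 = 255 - 14464/255 ≈ 255 - 56.722 = 198.278 → 198
B: 255 - (255-57)×(255-73)/255 = 255 - 36036/255 ≈ 255 - 141.318 = 113.682 → 114
= RGB(139, 198, 114)


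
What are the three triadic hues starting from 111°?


Triadic: equally spaced at 120° intervals
H1 = 111°
H2 = (111 + 120) mod 360 = 231°
H3 = (111 + 240) mod 360 = 351°
Triadic = 111°, 231°, 351°


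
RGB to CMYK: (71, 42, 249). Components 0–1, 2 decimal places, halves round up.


R'=71/255≈0.2784, G'=42/255≈0.1647, B'=249/255≈0.9765
K = 1 - max(R',G',B') = 1 - 249/255 = 6/255 = 0.02352… → 0.02
(1-R'-K)/(1-K) simplifies to (max-R)/max with max = 249:
C = (249-71)/249 = 178/249 = 0.71485… → 0.71
M = (249-42)/249 = 207/249 = 0.83132… → 0.83
Y = (249-249)/249 = 0/249 = 0 → 0.00
= CMYK(0.71, 0.83, 0.00, 0.02)


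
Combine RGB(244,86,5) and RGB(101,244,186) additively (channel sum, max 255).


Additive: each channel = min(255, C₁+C₂)
R: 244+101 = 345 → 255
G: 86+244 = 330 → 255
B: 5+186 = 191 → 191
= RGB(255, 255, 191)


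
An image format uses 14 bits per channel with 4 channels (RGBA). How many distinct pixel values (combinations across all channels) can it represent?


Total bits = 14 bits/channel × 4 channels = 56 bits
Distinct pixel values = 2^56
= 72,057,594,037,927,936 pixel values


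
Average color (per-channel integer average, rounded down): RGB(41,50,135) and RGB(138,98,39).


Midpoint: each channel = ⌊(C₁+C₂)/2⌋
R: ⌊(41+138)/2⌋ = 89
G: ⌊(50+98)/2⌋ = 74
B: ⌊(135+39)/2⌋ = 87
= RGB(89, 74, 87)


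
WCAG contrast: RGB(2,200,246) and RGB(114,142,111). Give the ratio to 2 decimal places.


Linearize each sRGB channel c=v/255: c/12.92 if c ≤ 0.04045 else ((c+0.055)/1.055)^2.4
L = 0.2126×R_lin + 0.7152×G_lin + 0.0722×B_lin
Color 1 (2,200,246):
  R=2: 2/255≈0.0078 ≤ 0.04045 → 0.0078/12.92 ≈ 0.00061
  G=200: 200/255≈0.7843 > 0.04045 → ((0.7843+0.055)/1.055)^2.4 ≈ 0.57758
  B=246: 246/255≈0.9647 > 0.04045 → ((0.9647+0.055)/1.055)^2.4 ≈ 0.92158
  L1 = 0.2126×0.00061 + 0.7152×0.57758 + 0.0722×0.92158 ≈ 0.47975
Color 2 (114,142,111):
  R=114: 114/255≈0.4471 > 0.04045 → ((0.4471+0.055)/1.055)^2.4 ≈ 0.16827
  G=142: 142/255≈0.5569 > 0.04045 → ((0.5569+0.055)/1.055)^2.4 ≈ 0.27050
  B=111: 111/255≈0.4353 > 0.04045 → ((0.4353+0.055)/1.055)^2.4 ≈ 0.15896
  L2 = 0.2126×0.16827 + 0.7152×0.27050 + 0.0722×0.15896 ≈ 0.24071
Lighter = 0.47975, Darker = 0.24071
Ratio = (L_lighter + 0.05) / (L_darker + 0.05)
Ratio = (0.47975 + 0.05) / (0.24071 + 0.05) = 0.52975 / 0.29071 ≈ 1.8223
Ratio ≈ 1.82:1


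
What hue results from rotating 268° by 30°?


New hue = (H + rotation) mod 360
New hue = (268 + 30) mod 360
= 298 mod 360
= 298°


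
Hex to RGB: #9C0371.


9C → 156 (R)
03 → 3 (G)
71 → 113 (B)
= RGB(156, 3, 113)


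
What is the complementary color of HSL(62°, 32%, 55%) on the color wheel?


Complement = opposite side of color wheel = hue + 180°
H' = (62 + 180) mod 360 = 242°
S and L unchanged.
= HSL(242°, 32%, 55%)


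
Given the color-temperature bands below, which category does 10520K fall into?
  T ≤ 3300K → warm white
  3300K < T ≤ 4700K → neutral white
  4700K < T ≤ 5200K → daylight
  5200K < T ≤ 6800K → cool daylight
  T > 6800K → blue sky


Temperature: 10520K
10520K > 6800K → blue sky
Classification: blue sky


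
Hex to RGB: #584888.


58 → 88 (R)
48 → 72 (G)
88 → 136 (B)
= RGB(88, 72, 136)


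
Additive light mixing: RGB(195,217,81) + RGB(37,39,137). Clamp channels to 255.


Additive: each channel = min(255, C₁+C₂)
R: 195+37 = 232 → 232
G: 217+39 = 256 → 255
B: 81+137 = 218 → 218
= RGB(232, 255, 218)


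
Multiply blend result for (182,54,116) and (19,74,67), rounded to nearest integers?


Multiply: C = A×B/255, rounded to nearest integer
R: 182×19/255 = 3458/255 ≈ 13.561 → 14
G: 54×74/255 = 3996/255 ≈ 15.671 → 16
B: 116×67/255 = 7772/255 ≈ 30.478 → 30
= RGB(14, 16, 30)


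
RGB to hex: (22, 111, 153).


R = 22 → 16 (hex)
G = 111 → 6F (hex)
B = 153 → 99 (hex)
Hex = #166F99


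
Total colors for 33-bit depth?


Colors = 2^bits = 2^33
= 8,589,934,592 colors


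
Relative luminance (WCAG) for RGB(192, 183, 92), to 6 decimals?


Linearize each channel (sRGB transfer function): c = v/255; c_lin = c/12.92 if c ≤ 0.04045, else ((c+0.055)/1.055)^2.4
  R: 192/255 ≈ 0.752941 > 0.04045 → ((0.752941+0.055)/1.055)^2.4 ≈ 0.527115
  G: 183/255 ≈ 0.717647 > 0.04045 → ((0.717647+0.055)/1.055)^2.4 ≈ 0.473531
  B: 92/255 ≈ 0.360784 > 0.04045 → ((0.360784+0.055)/1.055)^2.4 ≈ 0.107023
R_lin = 0.527115, G_lin = 0.473531, B_lin = 0.107023
L = 0.2126×R + 0.7152×G + 0.0722×B
L = 0.2126×0.527115 + 0.7152×0.473531 + 0.0722×0.107023
L ≈ 0.458461


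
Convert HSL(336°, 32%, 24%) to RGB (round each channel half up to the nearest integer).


H=336°, S=0.32, L=0.24
C = (1-|2L-1|)×S = (1-|-0.52|)×0.32 = 0.1536
H' = H/60 = 336/60 ≈ 5.6000; X = C×(1-|H' mod 2 - 1|) = 0.06144
m = L - C/2 = 0.24 - 0.0768 = 0.1632
Sector ⌊H'⌋ = 5 → (R',G',B') = (0.1536, 0.0, 0.06144)
RGB = ((R'+m)×255, (G'+m)×255, (B'+m)×255) = (80.784, 41.616, 57.2832)
Round half up → RGB(81, 42, 57)


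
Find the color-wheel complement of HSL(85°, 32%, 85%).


Complement = opposite side of color wheel = hue + 180°
H' = (85 + 180) mod 360 = 265°
S and L unchanged.
= HSL(265°, 32%, 85%)


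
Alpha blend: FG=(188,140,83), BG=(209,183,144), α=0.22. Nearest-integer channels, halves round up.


C = α×F + (1-α)×B, with 1-α = 0.78
R: 0.22×188 + 0.78×209 = 41.36 + 163.02 = 204.38 → 204
G: 0.22×140 + 0.78×183 = 30.80 + 142.74 = 173.54 → 174
B: 0.22×83 + 0.78×144 = 18.26 + 112.32 = 130.58 → 131
= RGB(204, 174, 131)


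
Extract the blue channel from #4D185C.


Color: #4D185C
R = 4D = 77
G = 18 = 24
B = 5C = 92
Blue = 92


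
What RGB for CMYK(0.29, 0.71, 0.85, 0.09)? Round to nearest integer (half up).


R = 255 × (1-C) × (1-K) = 255 × 0.71 × 0.91 = 164.7555 → 165
G = 255 × (1-M) × (1-K) = 255 × 0.29 × 0.91 = 67.2945 → 67
B = 255 × (1-Y) × (1-K) = 255 × 0.15 × 0.91 = 34.8075 → 35
= RGB(165, 67, 35)


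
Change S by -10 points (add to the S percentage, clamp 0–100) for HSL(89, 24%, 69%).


Original S = 24%
Adjustment = -10 percentage points
New S = 24 + (-10) = 14
Clamp to [0, 100] → 14
= HSL(89°, 14%, 69%)


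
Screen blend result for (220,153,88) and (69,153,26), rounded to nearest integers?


Screen: C = 255 - (255-A)×(255-B)/255, rounded to nearest integer
R: 255 - (255-220)×(255-69)/255 = 255 - 6510/255 ≈ 255 - 25.529 = 229.471 → 229
G: 255 - (255-153)×(255-153)/255 = 255 - 10404/255 ≈ 255 - 40.800 = 214.200 → 214
B: 255 - (255-88)×(255-26)/255 = 255 - 38243/255 ≈ 255 - 149.973 = 105.027 → 105
= RGB(229, 214, 105)


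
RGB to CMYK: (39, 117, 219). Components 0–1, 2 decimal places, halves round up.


R'=39/255≈0.1529, G'=117/255≈0.4588, B'=219/255≈0.8588
K = 1 - max(R',G',B') = 1 - 219/255 = 36/255 = 0.14117… → 0.14
(1-R'-K)/(1-K) simplifies to (max-R)/max with max = 219:
C = (219-39)/219 = 180/219 = 0.82191… → 0.82
M = (219-117)/219 = 102/219 = 0.46575… → 0.47
Y = (219-219)/219 = 0/219 = 0 → 0.00
= CMYK(0.82, 0.47, 0.00, 0.14)


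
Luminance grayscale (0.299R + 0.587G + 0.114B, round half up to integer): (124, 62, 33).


Gray = 0.299×R + 0.587×G + 0.114×B
Gray = 0.299×124 + 0.587×62 + 0.114×33
Gray = 37.076 + 36.394 + 3.762
Gray = 77.232 → round half up → 77
Gray = 77


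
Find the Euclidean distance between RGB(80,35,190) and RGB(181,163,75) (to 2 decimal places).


d = √[(R₁-R₂)² + (G₁-G₂)² + (B₁-B₂)²]
d = √[(80-181)² + (35-163)² + (190-75)²]
d = √[10201 + 16384 + 13225]
d = √39810
d ≈ 199.52


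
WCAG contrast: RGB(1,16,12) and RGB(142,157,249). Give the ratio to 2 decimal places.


Linearize each sRGB channel c=v/255: c/12.92 if c ≤ 0.04045 else ((c+0.055)/1.055)^2.4
L = 0.2126×R_lin + 0.7152×G_lin + 0.0722×B_lin
Color 1 (1,16,12):
  R=1: 1/255≈0.0039 ≤ 0.04045 → 0.0039/12.92 ≈ 0.00030
  G=16: 16/255≈0.0627 > 0.04045 → ((0.0627+0.055)/1.055)^2.4 ≈ 0.00518
  B=12: 12/255≈0.0471 > 0.04045 → ((0.0471+0.055)/1.055)^2.4 ≈ 0.00368
  L1 = 0.2126×0.00030 + 0.7152×0.00518 + 0.0722×0.00368 ≈ 0.00404
Color 2 (142,157,249):
  R=142: 142/255≈0.5569 > 0.04045 → ((0.5569+0.055)/1.055)^2.4 ≈ 0.27050
  G=157: 157/255≈0.6157 > 0.04045 → ((0.6157+0.055)/1.055)^2.4 ≈ 0.33716
  B=249: 249/255≈0.9765 > 0.04045 → ((0.9765+0.055)/1.055)^2.4 ≈ 0.94731
  L2 = 0.2126×0.27050 + 0.7152×0.33716 + 0.0722×0.94731 ≈ 0.36704
Lighter = 0.36704, Darker = 0.00404
Ratio = (L_lighter + 0.05) / (L_darker + 0.05)
Ratio = (0.36704 + 0.05) / (0.00404 + 0.05) = 0.41704 / 0.05404 ≈ 7.7179
Ratio ≈ 7.72:1


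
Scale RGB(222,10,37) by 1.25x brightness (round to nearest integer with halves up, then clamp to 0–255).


Multiply each channel by 1.25, round half up, clamp to [0, 255]
R: 222×1.25 = 277.5 → round → 278 → clamp → 255
G: 10×1.25 = 12.5 → round → 13
B: 37×1.25 = 46.25 → round → 46
= RGB(255, 13, 46)


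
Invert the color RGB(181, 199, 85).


Invert: (255-R, 255-G, 255-B)
R: 255-181 = 74
G: 255-199 = 56
B: 255-85 = 170
= RGB(74, 56, 170)


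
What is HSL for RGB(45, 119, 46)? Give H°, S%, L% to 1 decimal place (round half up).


Normalize: R'=45/255≈0.1765, G'=119/255≈0.4667, B'=46/255≈0.1804
Max=119/255, Min=45/255, Δ=Max-Min=74/255
L = (Max+Min)/2 = (119+45)/510 = 164/510 = 0.32156… → L = 32.2%
L ≤ 0.5 → S = Δ/(Max+Min) = 74/(119+45) = 74/164 = 0.45121… → S = 45.1%
(the 1/255 factors cancel in S and H, so raw channel differences can be used)
Max is G' → H = 60 × ((B-R)/Δ + 2) = 60 × ((46-45)/74 + 2)
  1/74 + 2 = 0.0135… + 2 = 2.0135…
  H = 60 × 2.0135… = 120.810…° → H = 120.8°
= HSL(120.8°, 45.1%, 32.2%)


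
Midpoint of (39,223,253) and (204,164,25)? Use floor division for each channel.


Midpoint: each channel = ⌊(C₁+C₂)/2⌋
R: ⌊(39+204)/2⌋ = 121
G: ⌊(223+164)/2⌋ = 193
B: ⌊(253+25)/2⌋ = 139
= RGB(121, 193, 139)


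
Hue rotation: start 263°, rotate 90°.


New hue = (H + rotation) mod 360
New hue = (263 + 90) mod 360
= 353 mod 360
= 353°


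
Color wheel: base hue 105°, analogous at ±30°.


Base hue: 105°
Left analog: (105 - 30) mod 360 = 75°
Right analog: (105 + 30) mod 360 = 135°
Analogous hues = 75° and 135°


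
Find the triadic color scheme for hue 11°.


Triadic: equally spaced at 120° intervals
H1 = 11°
H2 = (11 + 120) mod 360 = 131°
H3 = (11 + 240) mod 360 = 251°
Triadic = 11°, 131°, 251°


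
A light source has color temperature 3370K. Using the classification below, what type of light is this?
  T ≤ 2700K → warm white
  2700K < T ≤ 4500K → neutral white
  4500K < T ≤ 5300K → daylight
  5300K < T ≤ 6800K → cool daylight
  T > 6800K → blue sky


Temperature: 3370K
2700K < 3370K ≤ 4500K → neutral white
Classification: neutral white


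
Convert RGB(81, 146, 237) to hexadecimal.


R = 81 → 51 (hex)
G = 146 → 92 (hex)
B = 237 → ED (hex)
Hex = #5192ED


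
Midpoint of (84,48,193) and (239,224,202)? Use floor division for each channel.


Midpoint: each channel = ⌊(C₁+C₂)/2⌋
R: ⌊(84+239)/2⌋ = 161
G: ⌊(48+224)/2⌋ = 136
B: ⌊(193+202)/2⌋ = 197
= RGB(161, 136, 197)


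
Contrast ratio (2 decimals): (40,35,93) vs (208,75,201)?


Linearize each sRGB channel c=v/255: c/12.92 if c ≤ 0.04045 else ((c+0.055)/1.055)^2.4
L = 0.2126×R_lin + 0.7152×G_lin + 0.0722×B_lin
Color 1 (40,35,93):
  R=40: 40/255≈0.1569 > 0.04045 → ((0.1569+0.055)/1.055)^2.4 ≈ 0.02122
  G=35: 35/255≈0.1373 > 0.04045 → ((0.1373+0.055)/1.055)^2.4 ≈ 0.01681
  B=93: 93/255≈0.3647 > 0.04045 → ((0.3647+0.055)/1.055)^2.4 ≈ 0.10946
  L1 = 0.2126×0.02122 + 0.7152×0.01681 + 0.0722×0.10946 ≈ 0.02443
Color 2 (208,75,201):
  R=208: 208/255≈0.8157 > 0.04045 → ((0.8157+0.055)/1.055)^2.4 ≈ 0.63076
  G=75: 75/255≈0.2941 > 0.04045 → ((0.2941+0.055)/1.055)^2.4 ≈ 0.07036
  B=201: 201/255≈0.7882 > 0.04045 → ((0.7882+0.055)/1.055)^2.4 ≈ 0.58408
  L2 = 0.2126×0.63076 + 0.7152×0.07036 + 0.0722×0.58408 ≈ 0.22659
Lighter = 0.22659, Darker = 0.02443
Ratio = (L_lighter + 0.05) / (L_darker + 0.05)
Ratio = (0.22659 + 0.05) / (0.02443 + 0.05) = 0.27659 / 0.07443 ≈ 3.7159
Ratio ≈ 3.72:1


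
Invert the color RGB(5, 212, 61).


Invert: (255-R, 255-G, 255-B)
R: 255-5 = 250
G: 255-212 = 43
B: 255-61 = 194
= RGB(250, 43, 194)


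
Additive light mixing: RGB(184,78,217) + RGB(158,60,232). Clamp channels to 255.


Additive: each channel = min(255, C₁+C₂)
R: 184+158 = 342 → 255
G: 78+60 = 138 → 138
B: 217+232 = 449 → 255
= RGB(255, 138, 255)


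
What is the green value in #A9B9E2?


Color: #A9B9E2
R = A9 = 169
G = B9 = 185
B = E2 = 226
Green = 185


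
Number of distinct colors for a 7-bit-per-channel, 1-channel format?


Total bits = 7 bits/channel × 1 channels = 7 bits
Distinct colors = 2^7
= 128 colors


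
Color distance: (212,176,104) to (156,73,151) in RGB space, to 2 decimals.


d = √[(R₁-R₂)² + (G₁-G₂)² + (B₁-B₂)²]
d = √[(212-156)² + (176-73)² + (104-151)²]
d = √[3136 + 10609 + 2209]
d = √15954
d ≈ 126.31


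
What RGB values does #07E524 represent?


07 → 7 (R)
E5 → 229 (G)
24 → 36 (B)
= RGB(7, 229, 36)


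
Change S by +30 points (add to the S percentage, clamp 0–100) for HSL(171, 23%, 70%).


Original S = 23%
Adjustment = +30 percentage points
New S = 23 + (30) = 53
Clamp to [0, 100] → 53
= HSL(171°, 53%, 70%)


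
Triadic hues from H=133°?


Triadic: equally spaced at 120° intervals
H1 = 133°
H2 = (133 + 120) mod 360 = 253°
H3 = (133 + 240) mod 360 = 13°
Triadic = 133°, 253°, 13°


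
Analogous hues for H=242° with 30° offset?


Base hue: 242°
Left analog: (242 - 30) mod 360 = 212°
Right analog: (242 + 30) mod 360 = 272°
Analogous hues = 212° and 272°


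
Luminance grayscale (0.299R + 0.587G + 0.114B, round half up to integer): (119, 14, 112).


Gray = 0.299×R + 0.587×G + 0.114×B
Gray = 0.299×119 + 0.587×14 + 0.114×112
Gray = 35.581 + 8.218 + 12.768
Gray = 56.567 → round half up → 57
Gray = 57


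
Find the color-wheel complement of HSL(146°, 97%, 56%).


Complement = opposite side of color wheel = hue + 180°
H' = (146 + 180) mod 360 = 326°
S and L unchanged.
= HSL(326°, 97%, 56%)


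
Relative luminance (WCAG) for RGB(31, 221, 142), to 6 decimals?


Linearize each channel (sRGB transfer function): c = v/255; c_lin = c/12.92 if c ≤ 0.04045, else ((c+0.055)/1.055)^2.4
  R: 31/255 ≈ 0.121569 > 0.04045 → ((0.121569+0.055)/1.055)^2.4 ≈ 0.013702
  G: 221/255 ≈ 0.866667 > 0.04045 → ((0.866667+0.055)/1.055)^2.4 ≈ 0.723055
  B: 142/255 ≈ 0.556863 > 0.04045 → ((0.556863+0.055)/1.055)^2.4 ≈ 0.270498
R_lin = 0.013702, G_lin = 0.723055, B_lin = 0.270498
L = 0.2126×R + 0.7152×G + 0.0722×B
L = 0.2126×0.013702 + 0.7152×0.723055 + 0.0722×0.270498
L ≈ 0.539572


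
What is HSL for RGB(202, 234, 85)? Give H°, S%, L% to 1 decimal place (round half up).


Normalize: R'=202/255≈0.7922, G'=234/255≈0.9176, B'=85/255≈0.3333
Max=234/255, Min=85/255, Δ=Max-Min=149/255
L = (Max+Min)/2 = (234+85)/510 = 319/510 = 0.62549… → L = 62.5%
L > 0.5 → S = Δ/(2-Max-Min) = 149/(510-234-85) = 149/191 = 0.78010… → S = 78.0%
(the 1/255 factors cancel in S and H, so raw channel differences can be used)
Max is G' → H = 60 × ((B-R)/Δ + 2) = 60 × ((85-202)/149 + 2)
  -117/149 + 2 = -0.7852… + 2 = 1.2147…
  H = 60 × 1.2147… = 72.885…° → H = 72.9°
= HSL(72.9°, 78.0%, 62.5%)


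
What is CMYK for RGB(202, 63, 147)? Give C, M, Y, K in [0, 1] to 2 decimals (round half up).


R'=202/255≈0.7922, G'=63/255≈0.2471, B'=147/255≈0.5765
K = 1 - max(R',G',B') = 1 - 202/255 = 53/255 = 0.20784… → 0.21
(1-R'-K)/(1-K) simplifies to (max-R)/max with max = 202:
C = (202-202)/202 = 0/202 = 0 → 0.00
M = (202-63)/202 = 139/202 = 0.68811… → 0.69
Y = (202-147)/202 = 55/202 = 0.27227… → 0.27
= CMYK(0.00, 0.69, 0.27, 0.21)


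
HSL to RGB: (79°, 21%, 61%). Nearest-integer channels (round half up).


H=79°, S=0.21, L=0.61
C = (1-|2L-1|)×S = (1-|0.22|)×0.21 = 0.1638
H' = H/60 = 79/60 ≈ 1.3167; X = C×(1-|H' mod 2 - 1|) = 0.11193
m = L - C/2 = 0.61 - 0.0819 = 0.5281
Sector ⌊H'⌋ = 1 → (R',G',B') = (0.11193, 0.1638, 0.0)
RGB = ((R'+m)×255, (G'+m)×255, (B'+m)×255) = (163.20765, 176.4345, 134.6655)
Round half up → RGB(163, 176, 135)


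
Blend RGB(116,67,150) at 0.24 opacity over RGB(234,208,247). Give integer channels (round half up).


C = α×F + (1-α)×B, with 1-α = 0.76
R: 0.24×116 + 0.76×234 = 27.84 + 177.84 = 205.68 → 206
G: 0.24×67 + 0.76×208 = 16.08 + 158.08 = 174.16 → 174
B: 0.24×150 + 0.76×247 = 36.00 + 187.72 = 223.72 → 224
= RGB(206, 174, 224)


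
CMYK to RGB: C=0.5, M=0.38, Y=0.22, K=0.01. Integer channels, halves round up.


R = 255 × (1-C) × (1-K) = 255 × 0.50 × 0.99 = 126.225 → 126
G = 255 × (1-M) × (1-K) = 255 × 0.62 × 0.99 = 156.519 → 157
B = 255 × (1-Y) × (1-K) = 255 × 0.78 × 0.99 = 196.911 → 197
= RGB(126, 157, 197)


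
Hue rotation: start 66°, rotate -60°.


New hue = (H + rotation) mod 360
New hue = (66 -60) mod 360
= 6 mod 360
= 6°


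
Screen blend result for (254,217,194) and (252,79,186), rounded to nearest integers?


Screen: C = 255 - (255-A)×(255-B)/255, rounded to nearest integer
R: 255 - (255-254)×(255-252)/255 = 255 - 3/255 ≈ 255 - 0.012 = 254.988 → 255
G: 255 - (255-217)×(255-79)/255 = 255 - 6688/255 ≈ 255 - 26.227 = 228.773 → 229
B: 255 - (255-194)×(255-186)/255 = 255 - 4209/255 ≈ 255 - 16.506 = 238.494 → 238
= RGB(255, 229, 238)


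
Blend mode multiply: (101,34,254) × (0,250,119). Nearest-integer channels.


Multiply: C = A×B/255, rounded to nearest integer
R: 101×0/255 = 0/255 ≈ 0.000 → 0
G: 34×250/255 = 8500/255 ≈ 33.333 → 33
B: 254×119/255 = 30226/255 ≈ 118.533 → 119
= RGB(0, 33, 119)


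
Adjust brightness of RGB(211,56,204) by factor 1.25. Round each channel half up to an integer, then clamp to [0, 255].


Multiply each channel by 1.25, round half up, clamp to [0, 255]
R: 211×1.25 = 263.75 → round → 264 → clamp → 255
G: 56×1.25 = 70
B: 204×1.25 = 255
= RGB(255, 70, 255)


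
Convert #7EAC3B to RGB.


7E → 126 (R)
AC → 172 (G)
3B → 59 (B)
= RGB(126, 172, 59)


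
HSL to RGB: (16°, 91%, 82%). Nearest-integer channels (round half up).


H=16°, S=0.91, L=0.82
C = (1-|2L-1|)×S = (1-|0.64|)×0.91 = 0.3276
H' = H/60 = 16/60 ≈ 0.2667; X = C×(1-|H' mod 2 - 1|) = 0.08736
m = L - C/2 = 0.82 - 0.1638 = 0.6562
Sector ⌊H'⌋ = 0 → (R',G',B') = (0.3276, 0.08736, 0.0)
RGB = ((R'+m)×255, (G'+m)×255, (B'+m)×255) = (250.869, 189.6078, 167.331)
Round half up → RGB(251, 190, 167)


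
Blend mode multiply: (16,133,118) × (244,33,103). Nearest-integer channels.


Multiply: C = A×B/255, rounded to nearest integer
R: 16×244/255 = 3904/255 ≈ 15.310 → 15
G: 133×33/255 = 4389/255 ≈ 17.212 → 17
B: 118×103/255 = 12154/255 ≈ 47.663 → 48
= RGB(15, 17, 48)


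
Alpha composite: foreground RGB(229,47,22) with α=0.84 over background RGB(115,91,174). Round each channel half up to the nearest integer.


C = α×F + (1-α)×B, with 1-α = 0.16
R: 0.84×229 + 0.16×115 = 192.36 + 18.40 = 210.76 → 211
G: 0.84×47 + 0.16×91 = 39.48 + 14.56 = 54.04 → 54
B: 0.84×22 + 0.16×174 = 18.48 + 27.84 = 46.32 → 46
= RGB(211, 54, 46)


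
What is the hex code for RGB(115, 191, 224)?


R = 115 → 73 (hex)
G = 191 → BF (hex)
B = 224 → E0 (hex)
Hex = #73BFE0


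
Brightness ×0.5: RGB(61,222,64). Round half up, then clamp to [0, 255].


Multiply each channel by 0.5, round half up, clamp to [0, 255]
R: 61×0.5 = 30.5 → round → 31
G: 222×0.5 = 111
B: 64×0.5 = 32
= RGB(31, 111, 32)


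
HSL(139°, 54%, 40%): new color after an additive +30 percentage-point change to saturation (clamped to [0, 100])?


Original S = 54%
Adjustment = +30 percentage points
New S = 54 + (30) = 84
Clamp to [0, 100] → 84
= HSL(139°, 84%, 40%)


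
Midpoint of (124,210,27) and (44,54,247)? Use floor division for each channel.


Midpoint: each channel = ⌊(C₁+C₂)/2⌋
R: ⌊(124+44)/2⌋ = 84
G: ⌊(210+54)/2⌋ = 132
B: ⌊(27+247)/2⌋ = 137
= RGB(84, 132, 137)


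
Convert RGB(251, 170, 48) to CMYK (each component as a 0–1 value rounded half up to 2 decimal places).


R'=251/255≈0.9843, G'=170/255≈0.6667, B'=48/255≈0.1882
K = 1 - max(R',G',B') = 1 - 251/255 = 4/255 = 0.01568… → 0.02
(1-R'-K)/(1-K) simplifies to (max-R)/max with max = 251:
C = (251-251)/251 = 0/251 = 0 → 0.00
M = (251-170)/251 = 81/251 = 0.32270… → 0.32
Y = (251-48)/251 = 203/251 = 0.80876… → 0.81
= CMYK(0.00, 0.32, 0.81, 0.02)


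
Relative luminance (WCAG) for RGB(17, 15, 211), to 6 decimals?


Linearize each channel (sRGB transfer function): c = v/255; c_lin = c/12.92 if c ≤ 0.04045, else ((c+0.055)/1.055)^2.4
  R: 17/255 ≈ 0.066667 > 0.04045 → ((0.066667+0.055)/1.055)^2.4 ≈ 0.005605
  G: 15/255 ≈ 0.058824 > 0.04045 → ((0.058824+0.055)/1.055)^2.4 ≈ 0.004777
  B: 211/255 ≈ 0.827451 > 0.04045 → ((0.827451+0.055)/1.055)^2.4 ≈ 0.651406
R_lin = 0.005605, G_lin = 0.004777, B_lin = 0.651406
L = 0.2126×R + 0.7152×G + 0.0722×B
L = 0.2126×0.005605 + 0.7152×0.004777 + 0.0722×0.651406
L ≈ 0.051640


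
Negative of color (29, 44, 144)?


Invert: (255-R, 255-G, 255-B)
R: 255-29 = 226
G: 255-44 = 211
B: 255-144 = 111
= RGB(226, 211, 111)


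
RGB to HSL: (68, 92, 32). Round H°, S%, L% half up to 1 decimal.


Normalize: R'=68/255≈0.2667, G'=92/255≈0.3608, B'=32/255≈0.1255
Max=92/255, Min=32/255, Δ=Max-Min=60/255
L = (Max+Min)/2 = (92+32)/510 = 124/510 = 0.24313… → L = 24.3%
L ≤ 0.5 → S = Δ/(Max+Min) = 60/(92+32) = 60/124 = 0.48387… → S = 48.4%
(the 1/255 factors cancel in S and H, so raw channel differences can be used)
Max is G' → H = 60 × ((B-R)/Δ + 2) = 60 × ((32-68)/60 + 2)
  -36/60 + 2 = -0.6 + 2 = 1.4
  H = 60 × 1.4 = 84° → H = 84.0°
= HSL(84.0°, 48.4%, 24.3%)


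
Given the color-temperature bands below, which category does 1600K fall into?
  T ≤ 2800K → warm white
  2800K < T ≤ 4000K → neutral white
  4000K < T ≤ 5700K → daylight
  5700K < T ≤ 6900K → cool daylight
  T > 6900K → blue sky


Temperature: 1600K
1600K ≤ 2800K → warm white
Classification: warm white


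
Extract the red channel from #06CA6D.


Color: #06CA6D
R = 06 = 6
G = CA = 202
B = 6D = 109
Red = 6


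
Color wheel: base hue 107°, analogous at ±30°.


Base hue: 107°
Left analog: (107 - 30) mod 360 = 77°
Right analog: (107 + 30) mod 360 = 137°
Analogous hues = 77° and 137°


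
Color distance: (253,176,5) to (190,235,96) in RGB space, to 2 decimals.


d = √[(R₁-R₂)² + (G₁-G₂)² + (B₁-B₂)²]
d = √[(253-190)² + (176-235)² + (5-96)²]
d = √[3969 + 3481 + 8281]
d = √15731
d ≈ 125.42


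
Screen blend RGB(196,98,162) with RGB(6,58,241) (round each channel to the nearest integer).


Screen: C = 255 - (255-A)×(255-B)/255, rounded to nearest integer
R: 255 - (255-196)×(255-6)/255 = 255 - 14691/255 ≈ 255 - 57.612 = 197.388 → 197
G: 255 - (255-98)×(255-58)/255 = 255 - 30929/255 ≈ 255 - 121.290 = 133.710 → 134
B: 255 - (255-162)×(255-241)/255 = 255 - 1302/255 ≈ 255 - 5.106 = 249.894 → 250
= RGB(197, 134, 250)


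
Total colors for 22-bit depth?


Colors = 2^bits = 2^22
= 4,194,304 colors


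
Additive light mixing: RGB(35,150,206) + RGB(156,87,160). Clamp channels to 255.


Additive: each channel = min(255, C₁+C₂)
R: 35+156 = 191 → 191
G: 150+87 = 237 → 237
B: 206+160 = 366 → 255
= RGB(191, 237, 255)


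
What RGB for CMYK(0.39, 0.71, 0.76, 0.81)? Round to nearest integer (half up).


R = 255 × (1-C) × (1-K) = 255 × 0.61 × 0.19 = 29.5545 → 30
G = 255 × (1-M) × (1-K) = 255 × 0.29 × 0.19 = 14.0505 → 14
B = 255 × (1-Y) × (1-K) = 255 × 0.24 × 0.19 = 11.628 → 12
= RGB(30, 14, 12)


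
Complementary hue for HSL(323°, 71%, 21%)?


Complement = opposite side of color wheel = hue + 180°
H' = (323 + 180) mod 360 = 143°
S and L unchanged.
= HSL(143°, 71%, 21%)


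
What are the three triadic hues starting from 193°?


Triadic: equally spaced at 120° intervals
H1 = 193°
H2 = (193 + 120) mod 360 = 313°
H3 = (193 + 240) mod 360 = 73°
Triadic = 193°, 313°, 73°


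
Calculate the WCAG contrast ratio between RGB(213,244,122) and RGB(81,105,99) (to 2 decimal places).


Linearize each sRGB channel c=v/255: c/12.92 if c ≤ 0.04045 else ((c+0.055)/1.055)^2.4
L = 0.2126×R_lin + 0.7152×G_lin + 0.0722×B_lin
Color 1 (213,244,122):
  R=213: 213/255≈0.8353 > 0.04045 → ((0.8353+0.055)/1.055)^2.4 ≈ 0.66539
  G=244: 244/255≈0.9569 > 0.04045 → ((0.9569+0.055)/1.055)^2.4 ≈ 0.90466
  B=122: 122/255≈0.4784 > 0.04045 → ((0.4784+0.055)/1.055)^2.4 ≈ 0.19462
  L1 = 0.2126×0.66539 + 0.7152×0.90466 + 0.0722×0.19462 ≈ 0.80253
Color 2 (81,105,99):
  R=81: 81/255≈0.3176 > 0.04045 → ((0.3176+0.055)/1.055)^2.4 ≈ 0.08228
  G=105: 105/255≈0.4118 > 0.04045 → ((0.4118+0.055)/1.055)^2.4 ≈ 0.14126
  B=99: 99/255≈0.3882 > 0.04045 → ((0.3882+0.055)/1.055)^2.4 ≈ 0.12477
  L2 = 0.2126×0.08228 + 0.7152×0.14126 + 0.0722×0.12477 ≈ 0.12753
Lighter = 0.80253, Darker = 0.12753
Ratio = (L_lighter + 0.05) / (L_darker + 0.05)
Ratio = (0.80253 + 0.05) / (0.12753 + 0.05) = 0.85253 / 0.17753 ≈ 4.8021
Ratio ≈ 4.80:1


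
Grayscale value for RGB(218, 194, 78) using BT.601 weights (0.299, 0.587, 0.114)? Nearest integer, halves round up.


Gray = 0.299×R + 0.587×G + 0.114×B
Gray = 0.299×218 + 0.587×194 + 0.114×78
Gray = 65.182 + 113.878 + 8.892
Gray = 187.952 → round half up → 188
Gray = 188


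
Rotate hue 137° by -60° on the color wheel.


New hue = (H + rotation) mod 360
New hue = (137 -60) mod 360
= 77 mod 360
= 77°


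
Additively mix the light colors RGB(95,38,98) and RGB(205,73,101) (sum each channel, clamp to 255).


Additive: each channel = min(255, C₁+C₂)
R: 95+205 = 300 → 255
G: 38+73 = 111 → 111
B: 98+101 = 199 → 199
= RGB(255, 111, 199)


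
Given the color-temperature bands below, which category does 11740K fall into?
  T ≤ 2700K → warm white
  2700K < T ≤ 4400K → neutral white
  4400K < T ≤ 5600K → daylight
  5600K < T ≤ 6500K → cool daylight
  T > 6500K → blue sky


Temperature: 11740K
11740K > 6500K → blue sky
Classification: blue sky


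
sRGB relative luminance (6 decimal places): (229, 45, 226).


Linearize each channel (sRGB transfer function): c = v/255; c_lin = c/12.92 if c ≤ 0.04045, else ((c+0.055)/1.055)^2.4
  R: 229/255 ≈ 0.898039 > 0.04045 → ((0.898039+0.055)/1.055)^2.4 ≈ 0.783538
  G: 45/255 ≈ 0.176471 > 0.04045 → ((0.176471+0.055)/1.055)^2.4 ≈ 0.026241
  B: 226/255 ≈ 0.886275 > 0.04045 → ((0.886275+0.055)/1.055)^2.4 ≈ 0.760525
R_lin = 0.783538, G_lin = 0.026241, B_lin = 0.760525
L = 0.2126×R + 0.7152×G + 0.0722×B
L = 0.2126×0.783538 + 0.7152×0.026241 + 0.0722×0.760525
L ≈ 0.240258


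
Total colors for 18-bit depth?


Colors = 2^bits = 2^18
= 262,144 colors


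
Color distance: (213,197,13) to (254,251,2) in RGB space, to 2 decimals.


d = √[(R₁-R₂)² + (G₁-G₂)² + (B₁-B₂)²]
d = √[(213-254)² + (197-251)² + (13-2)²]
d = √[1681 + 2916 + 121]
d = √4718
d ≈ 68.69


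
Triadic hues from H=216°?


Triadic: equally spaced at 120° intervals
H1 = 216°
H2 = (216 + 120) mod 360 = 336°
H3 = (216 + 240) mod 360 = 96°
Triadic = 216°, 336°, 96°


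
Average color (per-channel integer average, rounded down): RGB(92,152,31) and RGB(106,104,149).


Midpoint: each channel = ⌊(C₁+C₂)/2⌋
R: ⌊(92+106)/2⌋ = 99
G: ⌊(152+104)/2⌋ = 128
B: ⌊(31+149)/2⌋ = 90
= RGB(99, 128, 90)


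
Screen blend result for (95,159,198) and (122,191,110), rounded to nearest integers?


Screen: C = 255 - (255-A)×(255-B)/255, rounded to nearest integer
R: 255 - (255-95)×(255-122)/255 = 255 - 21280/255 ≈ 255 - 83.451 = 171.549 → 172
G: 255 - (255-159)×(255-191)/255 = 255 - 6144/255 ≈ 255 - 24.094 = 230.906 → 231
B: 255 - (255-198)×(255-110)/255 = 255 - 8265/255 ≈ 255 - 32.412 = 222.588 → 223
= RGB(172, 231, 223)


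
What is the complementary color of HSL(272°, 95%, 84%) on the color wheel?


Complement = opposite side of color wheel = hue + 180°
H' = (272 + 180) mod 360 = 92°
S and L unchanged.
= HSL(92°, 95%, 84%)


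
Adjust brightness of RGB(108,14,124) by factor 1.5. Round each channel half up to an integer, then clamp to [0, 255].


Multiply each channel by 1.5, round half up, clamp to [0, 255]
R: 108×1.5 = 162
G: 14×1.5 = 21
B: 124×1.5 = 186
= RGB(162, 21, 186)


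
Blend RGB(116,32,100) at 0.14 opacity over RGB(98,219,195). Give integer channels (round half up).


C = α×F + (1-α)×B, with 1-α = 0.86
R: 0.14×116 + 0.86×98 = 16.24 + 84.28 = 100.52 → 101
G: 0.14×32 + 0.86×219 = 4.48 + 188.34 = 192.82 → 193
B: 0.14×100 + 0.86×195 = 14.00 + 167.70 = 181.70 → 182
= RGB(101, 193, 182)


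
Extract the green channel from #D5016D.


Color: #D5016D
R = D5 = 213
G = 01 = 1
B = 6D = 109
Green = 1


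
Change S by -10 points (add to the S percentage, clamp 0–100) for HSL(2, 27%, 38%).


Original S = 27%
Adjustment = -10 percentage points
New S = 27 + (-10) = 17
Clamp to [0, 100] → 17
= HSL(2°, 17%, 38%)


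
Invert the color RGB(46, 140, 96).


Invert: (255-R, 255-G, 255-B)
R: 255-46 = 209
G: 255-140 = 115
B: 255-96 = 159
= RGB(209, 115, 159)


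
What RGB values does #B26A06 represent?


B2 → 178 (R)
6A → 106 (G)
06 → 6 (B)
= RGB(178, 106, 6)


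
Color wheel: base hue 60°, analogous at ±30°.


Base hue: 60°
Left analog: (60 - 30) mod 360 = 30°
Right analog: (60 + 30) mod 360 = 90°
Analogous hues = 30° and 90°


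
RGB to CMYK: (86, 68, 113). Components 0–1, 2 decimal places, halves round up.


R'=86/255≈0.3373, G'=68/255≈0.2667, B'=113/255≈0.4431
K = 1 - max(R',G',B') = 1 - 113/255 = 142/255 = 0.55686… → 0.56
(1-R'-K)/(1-K) simplifies to (max-R)/max with max = 113:
C = (113-86)/113 = 27/113 = 0.23893… → 0.24
M = (113-68)/113 = 45/113 = 0.39823… → 0.40
Y = (113-113)/113 = 0/113 = 0 → 0.00
= CMYK(0.24, 0.40, 0.00, 0.56)


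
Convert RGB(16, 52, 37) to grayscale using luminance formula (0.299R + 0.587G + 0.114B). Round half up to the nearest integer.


Gray = 0.299×R + 0.587×G + 0.114×B
Gray = 0.299×16 + 0.587×52 + 0.114×37
Gray = 4.784 + 30.524 + 4.218
Gray = 39.526 → round half up → 40
Gray = 40


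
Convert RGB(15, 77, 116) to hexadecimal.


R = 15 → 0F (hex)
G = 77 → 4D (hex)
B = 116 → 74 (hex)
Hex = #0F4D74


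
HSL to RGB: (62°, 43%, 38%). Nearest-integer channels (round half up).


H=62°, S=0.43, L=0.38
C = (1-|2L-1|)×S = (1-|-0.24|)×0.43 = 0.3268
H' = H/60 = 62/60 ≈ 1.0333; X = C×(1-|H' mod 2 - 1|) ≈ 0.3159
m = L - C/2 = 0.38 - 0.1634 = 0.2166
Sector ⌊H'⌋ = 1 → (R',G',B') = (≈0.3159, 0.3268, 0.0)
RGB = ((R'+m)×255, (G'+m)×255, (B'+m)×255) = (135.7892, 138.567, 55.233)
Round half up → RGB(136, 139, 55)


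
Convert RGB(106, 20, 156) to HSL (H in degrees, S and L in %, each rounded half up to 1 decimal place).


Normalize: R'=106/255≈0.4157, G'=20/255≈0.0784, B'=156/255≈0.6118
Max=156/255, Min=20/255, Δ=Max-Min=136/255
L = (Max+Min)/2 = (156+20)/510 = 176/510 = 0.34509… → L = 34.5%
L ≤ 0.5 → S = Δ/(Max+Min) = 136/(156+20) = 136/176 = 0.77272… → S = 77.3%
(the 1/255 factors cancel in S and H, so raw channel differences can be used)
Max is B' → H = 60 × ((R-G)/Δ + 4) = 60 × ((106-20)/136 + 4)
  86/136 + 4 = 0.6323… + 4 = 4.6323…
  H = 60 × 4.6323… = 277.941…° → H = 277.9°
= HSL(277.9°, 77.3%, 34.5%)


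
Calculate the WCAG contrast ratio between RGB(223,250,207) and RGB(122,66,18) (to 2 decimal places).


Linearize each sRGB channel c=v/255: c/12.92 if c ≤ 0.04045 else ((c+0.055)/1.055)^2.4
L = 0.2126×R_lin + 0.7152×G_lin + 0.0722×B_lin
Color 1 (223,250,207):
  R=223: 223/255≈0.8745 > 0.04045 → ((0.8745+0.055)/1.055)^2.4 ≈ 0.73791
  G=250: 250/255≈0.9804 > 0.04045 → ((0.9804+0.055)/1.055)^2.4 ≈ 0.95597
  B=207: 207/255≈0.8118 > 0.04045 → ((0.8118+0.055)/1.055)^2.4 ≈ 0.62396
  L1 = 0.2126×0.73791 + 0.7152×0.95597 + 0.0722×0.62396 ≈ 0.88564
Color 2 (122,66,18):
  R=122: 122/255≈0.4784 > 0.04045 → ((0.4784+0.055)/1.055)^2.4 ≈ 0.19462
  G=66: 66/255≈0.2588 > 0.04045 → ((0.2588+0.055)/1.055)^2.4 ≈ 0.05448
  B=18: 18/255≈0.0706 > 0.04045 → ((0.0706+0.055)/1.055)^2.4 ≈ 0.00605
  L2 = 0.2126×0.19462 + 0.7152×0.05448 + 0.0722×0.00605 ≈ 0.08078
Lighter = 0.88564, Darker = 0.08078
Ratio = (L_lighter + 0.05) / (L_darker + 0.05)
Ratio = (0.88564 + 0.05) / (0.08078 + 0.05) = 0.93564 / 0.13078 ≈ 7.1545
Ratio ≈ 7.15:1


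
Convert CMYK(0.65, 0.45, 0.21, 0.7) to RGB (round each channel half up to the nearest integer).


R = 255 × (1-C) × (1-K) = 255 × 0.35 × 0.30 = 26.775 → 27
G = 255 × (1-M) × (1-K) = 255 × 0.55 × 0.30 = 42.075 → 42
B = 255 × (1-Y) × (1-K) = 255 × 0.79 × 0.30 = 60.435 → 60
= RGB(27, 42, 60)


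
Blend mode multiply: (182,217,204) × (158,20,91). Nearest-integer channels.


Multiply: C = A×B/255, rounded to nearest integer
R: 182×158/255 = 28756/255 ≈ 112.769 → 113
G: 217×20/255 = 4340/255 ≈ 17.020 → 17
B: 204×91/255 = 18564/255 ≈ 72.800 → 73
= RGB(113, 17, 73)


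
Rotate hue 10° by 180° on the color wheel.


New hue = (H + rotation) mod 360
New hue = (10 + 180) mod 360
= 190 mod 360
= 190°


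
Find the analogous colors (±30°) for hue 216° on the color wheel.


Base hue: 216°
Left analog: (216 - 30) mod 360 = 186°
Right analog: (216 + 30) mod 360 = 246°
Analogous hues = 186° and 246°


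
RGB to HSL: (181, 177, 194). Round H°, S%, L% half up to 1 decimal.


Normalize: R'=181/255≈0.7098, G'=177/255≈0.6941, B'=194/255≈0.7608
Max=194/255, Min=177/255, Δ=Max-Min=17/255
L = (Max+Min)/2 = (194+177)/510 = 371/510 = 0.72745… → L = 72.7%
L > 0.5 → S = Δ/(2-Max-Min) = 17/(510-194-177) = 17/139 = 0.12230… → S = 12.2%
(the 1/255 factors cancel in S and H, so raw channel differences can be used)
Max is B' → H = 60 × ((R-G)/Δ + 4) = 60 × ((181-177)/17 + 4)
  4/17 + 4 = 0.2352… + 4 = 4.2352…
  H = 60 × 4.2352… = 254.117…° → H = 254.1°
= HSL(254.1°, 12.2%, 72.7%)


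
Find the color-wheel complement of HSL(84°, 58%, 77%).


Complement = opposite side of color wheel = hue + 180°
H' = (84 + 180) mod 360 = 264°
S and L unchanged.
= HSL(264°, 58%, 77%)


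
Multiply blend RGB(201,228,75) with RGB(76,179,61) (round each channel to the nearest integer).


Multiply: C = A×B/255, rounded to nearest integer
R: 201×76/255 = 15276/255 ≈ 59.906 → 60
G: 228×179/255 = 40812/255 ≈ 160.047 → 160
B: 75×61/255 = 4575/255 ≈ 17.941 → 18
= RGB(60, 160, 18)


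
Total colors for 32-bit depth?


Colors = 2^bits = 2^32
= 4,294,967,296 colors


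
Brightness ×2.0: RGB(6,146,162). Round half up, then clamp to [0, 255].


Multiply each channel by 2.0, round half up, clamp to [0, 255]
R: 6×2.0 = 12
G: 146×2.0 = 292 → clamp → 255
B: 162×2.0 = 324 → clamp → 255
= RGB(12, 255, 255)


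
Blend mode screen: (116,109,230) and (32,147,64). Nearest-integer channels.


Screen: C = 255 - (255-A)×(255-B)/255, rounded to nearest integer
R: 255 - (255-116)×(255-32)/255 = 255 - 30997/255 ≈ 255 - 121.557 = 133.443 → 133
G: 255 - (255-109)×(255-147)/255 = 255 - 15768/255 ≈ 255 - 61.835 = 193.165 → 193
B: 255 - (255-230)×(255-64)/255 = 255 - 4775/255 ≈ 255 - 18.725 = 236.275 → 236
= RGB(133, 193, 236)


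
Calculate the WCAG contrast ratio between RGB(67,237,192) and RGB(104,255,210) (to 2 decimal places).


Linearize each sRGB channel c=v/255: c/12.92 if c ≤ 0.04045 else ((c+0.055)/1.055)^2.4
L = 0.2126×R_lin + 0.7152×G_lin + 0.0722×B_lin
Color 1 (67,237,192):
  R=67: 67/255≈0.2627 > 0.04045 → ((0.2627+0.055)/1.055)^2.4 ≈ 0.05613
  G=237: 237/255≈0.9294 > 0.04045 → ((0.9294+0.055)/1.055)^2.4 ≈ 0.84687
  B=192: 192/255≈0.7529 > 0.04045 → ((0.7529+0.055)/1.055)^2.4 ≈ 0.52712
  L1 = 0.2126×0.05613 + 0.7152×0.84687 + 0.0722×0.52712 ≈ 0.65567
Color 2 (104,255,210):
  R=104: 104/255≈0.4078 > 0.04045 → ((0.4078+0.055)/1.055)^2.4 ≈ 0.13843
  G=255: 255/255≈1.0000 > 0.04045 → ((1.0000+0.055)/1.055)^2.4 ≈ 1.00000
  B=210: 210/255≈0.8235 > 0.04045 → ((0.8235+0.055)/1.055)^2.4 ≈ 0.64448
  L2 = 0.2126×0.13843 + 0.7152×1.00000 + 0.0722×0.64448 ≈ 0.79116
Lighter = 0.79116, Darker = 0.65567
Ratio = (L_lighter + 0.05) / (L_darker + 0.05)
Ratio = (0.79116 + 0.05) / (0.65567 + 0.05) = 0.84116 / 0.70567 ≈ 1.1920
Ratio ≈ 1.19:1


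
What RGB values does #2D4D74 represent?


2D → 45 (R)
4D → 77 (G)
74 → 116 (B)
= RGB(45, 77, 116)


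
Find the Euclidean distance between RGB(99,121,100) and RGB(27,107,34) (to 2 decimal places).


d = √[(R₁-R₂)² + (G₁-G₂)² + (B₁-B₂)²]
d = √[(99-27)² + (121-107)² + (100-34)²]
d = √[5184 + 196 + 4356]
d = √9736
d ≈ 98.67


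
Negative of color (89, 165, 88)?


Invert: (255-R, 255-G, 255-B)
R: 255-89 = 166
G: 255-165 = 90
B: 255-88 = 167
= RGB(166, 90, 167)


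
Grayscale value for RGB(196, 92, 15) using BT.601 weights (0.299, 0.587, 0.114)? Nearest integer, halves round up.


Gray = 0.299×R + 0.587×G + 0.114×B
Gray = 0.299×196 + 0.587×92 + 0.114×15
Gray = 58.604 + 54.004 + 1.710
Gray = 114.318 → round half up → 114
Gray = 114


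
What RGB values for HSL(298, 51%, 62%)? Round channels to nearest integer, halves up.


H=298°, S=0.51, L=0.62
C = (1-|2L-1|)×S = (1-|0.24|)×0.51 = 0.3876
H' = H/60 = 298/60 ≈ 4.9667; X = C×(1-|H' mod 2 - 1|) = 0.37468
m = L - C/2 = 0.62 - 0.1938 = 0.4262
Sector ⌊H'⌋ = 4 → (R',G',B') = (0.37468, 0.0, 0.3876)
RGB = ((R'+m)×255, (G'+m)×255, (B'+m)×255) = (204.2244, 108.681, 207.519)
Round half up → RGB(204, 109, 208)


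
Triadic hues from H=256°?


Triadic: equally spaced at 120° intervals
H1 = 256°
H2 = (256 + 120) mod 360 = 16°
H3 = (256 + 240) mod 360 = 136°
Triadic = 256°, 16°, 136°


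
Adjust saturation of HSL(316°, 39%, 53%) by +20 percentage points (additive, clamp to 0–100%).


Original S = 39%
Adjustment = +20 percentage points
New S = 39 + (20) = 59
Clamp to [0, 100] → 59
= HSL(316°, 59%, 53%)
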